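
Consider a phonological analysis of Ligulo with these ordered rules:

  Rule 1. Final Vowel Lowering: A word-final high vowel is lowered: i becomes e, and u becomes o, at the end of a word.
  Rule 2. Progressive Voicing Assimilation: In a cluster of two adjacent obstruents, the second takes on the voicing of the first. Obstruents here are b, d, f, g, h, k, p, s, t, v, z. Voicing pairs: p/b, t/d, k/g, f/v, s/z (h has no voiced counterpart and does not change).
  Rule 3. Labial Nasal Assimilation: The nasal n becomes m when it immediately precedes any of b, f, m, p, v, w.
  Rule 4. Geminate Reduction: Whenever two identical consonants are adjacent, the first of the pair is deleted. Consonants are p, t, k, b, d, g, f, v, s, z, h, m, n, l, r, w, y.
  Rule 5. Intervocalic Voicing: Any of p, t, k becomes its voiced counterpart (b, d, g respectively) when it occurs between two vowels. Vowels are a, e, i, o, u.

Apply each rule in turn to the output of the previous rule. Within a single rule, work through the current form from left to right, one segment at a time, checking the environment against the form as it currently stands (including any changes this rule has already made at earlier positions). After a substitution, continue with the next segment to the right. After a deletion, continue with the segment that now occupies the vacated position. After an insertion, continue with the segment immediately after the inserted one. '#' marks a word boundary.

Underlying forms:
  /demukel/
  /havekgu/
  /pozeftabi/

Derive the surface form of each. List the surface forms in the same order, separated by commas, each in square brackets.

/demukel/:
  Rule 1 Final Vowel Lowering: no change — [demukel]
  Rule 2 Progressive Voicing Assimilation: no change — [demukel]
  Rule 3 Labial Nasal Assimilation: no change — [demukel]
  Rule 4 Geminate Reduction: no change — [demukel]
  Rule 5 Intervocalic Voicing: [demukel] → [demugel]
/havekgu/:
  Rule 1 Final Vowel Lowering: [havekgu] → [havekgo]
  Rule 2 Progressive Voicing Assimilation: [havekgo] → [havekko]
  Rule 3 Labial Nasal Assimilation: no change — [havekko]
  Rule 4 Geminate Reduction: [havekko] → [haveko]
  Rule 5 Intervocalic Voicing: [haveko] → [havego]
/pozeftabi/:
  Rule 1 Final Vowel Lowering: [pozeftabi] → [pozeftabe]
  Rule 2 Progressive Voicing Assimilation: no change — [pozeftabe]
  Rule 3 Labial Nasal Assimilation: no change — [pozeftabe]
  Rule 4 Geminate Reduction: no change — [pozeftabe]
  Rule 5 Intervocalic Voicing: no change — [pozeftabe]

[demugel], [havego], [pozeftabe]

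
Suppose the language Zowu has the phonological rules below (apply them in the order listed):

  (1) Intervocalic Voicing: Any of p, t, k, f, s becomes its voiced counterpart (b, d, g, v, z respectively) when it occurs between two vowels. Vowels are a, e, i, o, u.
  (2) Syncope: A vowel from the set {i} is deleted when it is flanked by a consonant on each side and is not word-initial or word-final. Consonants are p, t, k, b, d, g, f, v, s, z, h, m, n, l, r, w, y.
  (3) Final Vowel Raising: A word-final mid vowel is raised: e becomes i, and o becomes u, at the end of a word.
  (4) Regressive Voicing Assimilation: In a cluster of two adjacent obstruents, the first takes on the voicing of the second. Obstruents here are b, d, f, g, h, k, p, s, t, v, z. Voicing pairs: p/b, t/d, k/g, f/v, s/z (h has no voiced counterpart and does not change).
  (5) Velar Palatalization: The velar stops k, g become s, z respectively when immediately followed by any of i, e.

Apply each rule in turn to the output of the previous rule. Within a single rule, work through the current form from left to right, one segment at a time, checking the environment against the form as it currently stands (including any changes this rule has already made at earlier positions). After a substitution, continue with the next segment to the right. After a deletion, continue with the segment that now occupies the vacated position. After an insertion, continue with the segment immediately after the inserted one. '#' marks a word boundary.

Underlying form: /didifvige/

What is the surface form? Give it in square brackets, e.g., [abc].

(1) Intervocalic Voicing: no change — [didifvige]
(2) Syncope: [didifvige] → [ddfvge]
(3) Final Vowel Raising: [ddfvge] → [ddfvgi]
(4) Regressive Voicing Assimilation: [ddfvgi] → [dtvvgi]
(5) Velar Palatalization: [dtvvgi] → [dtvvzi]

[dtvvzi]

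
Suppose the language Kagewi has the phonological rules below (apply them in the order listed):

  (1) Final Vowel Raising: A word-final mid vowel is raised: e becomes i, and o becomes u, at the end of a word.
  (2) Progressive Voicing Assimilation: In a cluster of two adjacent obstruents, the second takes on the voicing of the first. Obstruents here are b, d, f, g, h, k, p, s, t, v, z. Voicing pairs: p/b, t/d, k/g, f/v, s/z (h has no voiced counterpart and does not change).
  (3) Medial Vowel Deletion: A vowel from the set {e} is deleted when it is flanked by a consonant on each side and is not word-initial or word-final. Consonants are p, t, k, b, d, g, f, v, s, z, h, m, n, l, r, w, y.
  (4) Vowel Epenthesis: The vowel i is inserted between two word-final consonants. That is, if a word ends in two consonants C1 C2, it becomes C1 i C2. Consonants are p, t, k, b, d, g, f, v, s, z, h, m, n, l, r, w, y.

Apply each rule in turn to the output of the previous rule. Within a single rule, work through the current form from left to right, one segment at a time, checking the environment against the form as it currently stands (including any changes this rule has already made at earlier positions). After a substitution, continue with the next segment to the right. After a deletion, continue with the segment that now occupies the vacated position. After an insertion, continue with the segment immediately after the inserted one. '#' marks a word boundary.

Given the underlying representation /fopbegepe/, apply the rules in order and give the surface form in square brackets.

(1) Final Vowel Raising: [fopbegepe] → [fopbegepi]
(2) Progressive Voicing Assimilation: [fopbegepi] → [foppegepi]
(3) Medial Vowel Deletion: [foppegepi] → [foppgpi]
(4) Vowel Epenthesis: no change — [foppgpi]

[foppgpi]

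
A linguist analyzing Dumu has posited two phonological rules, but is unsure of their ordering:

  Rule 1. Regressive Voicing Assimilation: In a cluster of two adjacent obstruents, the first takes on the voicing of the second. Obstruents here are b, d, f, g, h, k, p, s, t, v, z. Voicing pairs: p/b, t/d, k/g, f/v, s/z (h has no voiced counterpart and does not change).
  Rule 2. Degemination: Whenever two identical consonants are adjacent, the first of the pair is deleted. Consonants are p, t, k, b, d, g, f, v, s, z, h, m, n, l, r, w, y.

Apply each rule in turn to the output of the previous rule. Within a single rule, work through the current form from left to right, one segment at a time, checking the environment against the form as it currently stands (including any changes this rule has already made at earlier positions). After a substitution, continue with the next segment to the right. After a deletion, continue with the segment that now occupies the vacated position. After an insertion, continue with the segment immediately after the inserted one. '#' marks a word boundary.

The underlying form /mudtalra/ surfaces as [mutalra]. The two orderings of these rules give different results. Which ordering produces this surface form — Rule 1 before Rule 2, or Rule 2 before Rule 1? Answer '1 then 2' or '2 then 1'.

1 then 2

Order 1 then 2:
  1 Regressive Voicing Assimilation: [mudtalra] → [muttalra]
  2 Degemination: [muttalra] → [mutalra]
  result: [mutalra]
Order 2 then 1:
  2 Degemination: no change — [mudtalra]
  1 Regressive Voicing Assimilation: [mudtalra] → [muttalra]
  result: [muttalra]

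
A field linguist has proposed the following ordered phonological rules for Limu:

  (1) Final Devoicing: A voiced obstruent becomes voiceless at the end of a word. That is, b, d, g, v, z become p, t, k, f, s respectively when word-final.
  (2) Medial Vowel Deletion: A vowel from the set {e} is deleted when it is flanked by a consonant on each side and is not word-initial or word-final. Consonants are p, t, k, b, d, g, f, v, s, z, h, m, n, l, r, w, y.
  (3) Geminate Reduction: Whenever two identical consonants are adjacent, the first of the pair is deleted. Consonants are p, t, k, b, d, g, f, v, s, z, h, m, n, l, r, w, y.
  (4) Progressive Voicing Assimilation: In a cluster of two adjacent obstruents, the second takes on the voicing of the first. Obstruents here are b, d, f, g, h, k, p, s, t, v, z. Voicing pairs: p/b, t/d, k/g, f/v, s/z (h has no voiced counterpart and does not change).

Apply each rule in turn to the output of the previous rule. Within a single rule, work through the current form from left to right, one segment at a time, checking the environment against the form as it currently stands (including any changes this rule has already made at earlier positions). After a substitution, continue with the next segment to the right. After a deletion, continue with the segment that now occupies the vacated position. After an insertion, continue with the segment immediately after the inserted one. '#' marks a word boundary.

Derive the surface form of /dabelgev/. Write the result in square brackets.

(1) Final Devoicing: [dabelgev] → [dabelgef]
(2) Medial Vowel Deletion: [dabelgef] → [dablgf]
(3) Geminate Reduction: no change — [dablgf]
(4) Progressive Voicing Assimilation: [dablgf] → [dablgv]

[dablgv]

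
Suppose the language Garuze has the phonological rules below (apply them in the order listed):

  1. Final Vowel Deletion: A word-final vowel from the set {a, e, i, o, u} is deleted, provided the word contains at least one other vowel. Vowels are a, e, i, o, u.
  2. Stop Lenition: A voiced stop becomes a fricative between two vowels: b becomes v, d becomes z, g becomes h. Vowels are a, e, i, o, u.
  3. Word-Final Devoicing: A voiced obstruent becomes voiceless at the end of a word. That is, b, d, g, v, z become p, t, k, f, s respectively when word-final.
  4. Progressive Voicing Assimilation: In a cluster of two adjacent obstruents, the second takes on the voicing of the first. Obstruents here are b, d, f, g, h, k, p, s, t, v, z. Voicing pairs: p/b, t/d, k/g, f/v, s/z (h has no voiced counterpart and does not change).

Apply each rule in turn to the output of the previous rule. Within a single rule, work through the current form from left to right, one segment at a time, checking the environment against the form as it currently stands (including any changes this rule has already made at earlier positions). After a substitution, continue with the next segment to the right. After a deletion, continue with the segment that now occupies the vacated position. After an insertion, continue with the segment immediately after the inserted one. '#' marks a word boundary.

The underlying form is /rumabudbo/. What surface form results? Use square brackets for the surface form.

1 Final Vowel Deletion: [rumabudbo] → [rumabudb]
2 Stop Lenition: [rumabudb] → [rumavudb]
3 Word-Final Devoicing: [rumavudb] → [rumavudp]
4 Progressive Voicing Assimilation: [rumavudp] → [rumavudb]

[rumavudb]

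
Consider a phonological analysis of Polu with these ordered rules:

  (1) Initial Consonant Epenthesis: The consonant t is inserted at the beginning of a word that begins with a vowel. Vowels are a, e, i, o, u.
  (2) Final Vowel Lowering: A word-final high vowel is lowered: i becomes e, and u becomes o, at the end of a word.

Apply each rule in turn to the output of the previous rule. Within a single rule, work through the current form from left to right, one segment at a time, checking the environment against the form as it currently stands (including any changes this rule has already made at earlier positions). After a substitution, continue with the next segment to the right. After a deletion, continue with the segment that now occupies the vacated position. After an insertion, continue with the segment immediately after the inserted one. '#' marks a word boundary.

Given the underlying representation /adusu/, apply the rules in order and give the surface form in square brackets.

[taduso]

(1) Initial Consonant Epenthesis: [adusu] → [tadusu]
(2) Final Vowel Lowering: [tadusu] → [taduso]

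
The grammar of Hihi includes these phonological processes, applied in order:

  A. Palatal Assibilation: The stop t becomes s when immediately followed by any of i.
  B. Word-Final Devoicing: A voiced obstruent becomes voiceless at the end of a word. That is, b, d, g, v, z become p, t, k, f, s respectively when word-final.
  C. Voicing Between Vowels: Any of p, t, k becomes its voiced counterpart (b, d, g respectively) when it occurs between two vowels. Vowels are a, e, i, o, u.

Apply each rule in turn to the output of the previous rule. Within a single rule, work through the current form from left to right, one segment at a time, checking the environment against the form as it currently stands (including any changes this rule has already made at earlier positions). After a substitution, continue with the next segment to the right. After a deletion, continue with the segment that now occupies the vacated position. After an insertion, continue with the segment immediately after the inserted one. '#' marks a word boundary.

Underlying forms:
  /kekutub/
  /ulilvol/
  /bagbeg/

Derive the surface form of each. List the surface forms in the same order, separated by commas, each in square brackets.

[kegudup], [ulilvol], [bagbek]

/kekutub/:
  A Palatal Assibilation: no change — [kekutub]
  B Word-Final Devoicing: [kekutub] → [kekutup]
  C Voicing Between Vowels: [kekutup] → [kegudup]
/ulilvol/:
  A Palatal Assibilation: no change — [ulilvol]
  B Word-Final Devoicing: no change — [ulilvol]
  C Voicing Between Vowels: no change — [ulilvol]
/bagbeg/:
  A Palatal Assibilation: no change — [bagbeg]
  B Word-Final Devoicing: [bagbeg] → [bagbek]
  C Voicing Between Vowels: no change — [bagbek]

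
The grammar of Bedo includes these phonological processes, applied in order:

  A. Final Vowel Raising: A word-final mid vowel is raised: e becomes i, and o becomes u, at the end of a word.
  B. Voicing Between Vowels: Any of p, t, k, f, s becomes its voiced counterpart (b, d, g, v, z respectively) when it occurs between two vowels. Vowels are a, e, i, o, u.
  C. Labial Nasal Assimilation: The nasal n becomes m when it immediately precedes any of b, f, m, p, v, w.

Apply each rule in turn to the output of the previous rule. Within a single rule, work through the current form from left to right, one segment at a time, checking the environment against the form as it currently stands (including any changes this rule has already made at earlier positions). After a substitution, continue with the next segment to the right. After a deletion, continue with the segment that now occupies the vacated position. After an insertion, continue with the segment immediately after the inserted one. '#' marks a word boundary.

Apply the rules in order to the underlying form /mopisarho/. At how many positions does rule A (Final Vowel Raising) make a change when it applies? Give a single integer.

1

A Final Vowel Raising: [mopisarho] → [mopisarhu]
B Voicing Between Vowels: [mopisarhu] → [mobizarhu]
C Labial Nasal Assimilation: no change — [mobizarhu]
Rule A changed 1 position(s).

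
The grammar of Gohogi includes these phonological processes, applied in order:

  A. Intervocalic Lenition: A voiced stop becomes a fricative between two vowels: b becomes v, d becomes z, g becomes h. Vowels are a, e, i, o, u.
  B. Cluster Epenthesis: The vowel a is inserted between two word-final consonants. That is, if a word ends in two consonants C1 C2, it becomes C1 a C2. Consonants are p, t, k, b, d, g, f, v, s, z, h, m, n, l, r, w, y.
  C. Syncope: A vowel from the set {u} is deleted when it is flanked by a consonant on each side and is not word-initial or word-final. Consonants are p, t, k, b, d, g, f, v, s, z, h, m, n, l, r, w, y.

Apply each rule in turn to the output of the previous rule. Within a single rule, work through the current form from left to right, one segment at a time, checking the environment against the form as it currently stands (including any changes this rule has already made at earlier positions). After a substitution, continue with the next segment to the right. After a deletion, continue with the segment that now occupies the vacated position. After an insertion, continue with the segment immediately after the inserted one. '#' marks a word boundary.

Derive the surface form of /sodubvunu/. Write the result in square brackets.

[sozbvnu]

A Intervocalic Lenition: [sodubvunu] → [sozubvunu]
B Cluster Epenthesis: no change — [sozubvunu]
C Syncope: [sozubvunu] → [sozbvnu]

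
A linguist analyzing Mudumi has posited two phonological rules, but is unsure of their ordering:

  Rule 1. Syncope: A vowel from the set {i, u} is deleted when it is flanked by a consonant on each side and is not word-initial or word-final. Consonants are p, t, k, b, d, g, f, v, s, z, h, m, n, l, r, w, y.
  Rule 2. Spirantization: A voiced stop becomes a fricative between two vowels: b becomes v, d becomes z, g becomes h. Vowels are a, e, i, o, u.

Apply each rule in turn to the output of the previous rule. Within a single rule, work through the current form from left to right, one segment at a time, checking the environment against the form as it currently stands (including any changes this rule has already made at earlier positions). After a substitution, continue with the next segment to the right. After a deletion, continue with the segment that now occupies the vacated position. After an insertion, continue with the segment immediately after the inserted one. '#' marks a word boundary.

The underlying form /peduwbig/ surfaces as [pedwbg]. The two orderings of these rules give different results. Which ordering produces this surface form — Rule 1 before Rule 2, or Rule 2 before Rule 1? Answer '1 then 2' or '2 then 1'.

Order 1 then 2:
  1 Syncope: [peduwbig] → [pedwbg]
  2 Spirantization: no change — [pedwbg]
  result: [pedwbg]
Order 2 then 1:
  2 Spirantization: [peduwbig] → [pezuwbig]
  1 Syncope: [pezuwbig] → [pezwbg]
  result: [pezwbg]

1 then 2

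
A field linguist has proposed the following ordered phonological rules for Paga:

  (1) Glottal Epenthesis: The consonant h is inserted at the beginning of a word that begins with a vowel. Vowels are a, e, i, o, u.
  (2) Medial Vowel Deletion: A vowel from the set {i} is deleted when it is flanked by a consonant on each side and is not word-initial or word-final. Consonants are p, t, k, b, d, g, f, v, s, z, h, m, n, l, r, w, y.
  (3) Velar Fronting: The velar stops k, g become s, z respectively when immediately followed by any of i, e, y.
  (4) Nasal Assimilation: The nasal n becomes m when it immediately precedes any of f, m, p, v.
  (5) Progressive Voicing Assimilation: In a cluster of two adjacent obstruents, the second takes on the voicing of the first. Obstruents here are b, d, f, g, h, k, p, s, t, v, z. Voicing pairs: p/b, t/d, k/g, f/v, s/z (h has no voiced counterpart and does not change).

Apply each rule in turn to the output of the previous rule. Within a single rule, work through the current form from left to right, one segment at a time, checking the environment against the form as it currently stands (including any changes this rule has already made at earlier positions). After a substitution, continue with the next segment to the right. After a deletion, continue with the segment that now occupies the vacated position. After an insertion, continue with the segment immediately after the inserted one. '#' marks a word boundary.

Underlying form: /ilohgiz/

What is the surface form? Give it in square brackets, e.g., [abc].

(1) Glottal Epenthesis: [ilohgiz] → [hilohgiz]
(2) Medial Vowel Deletion: [hilohgiz] → [hlohgz]
(3) Velar Fronting: no change — [hlohgz]
(4) Nasal Assimilation: no change — [hlohgz]
(5) Progressive Voicing Assimilation: [hlohgz] → [hlohks]

[hlohks]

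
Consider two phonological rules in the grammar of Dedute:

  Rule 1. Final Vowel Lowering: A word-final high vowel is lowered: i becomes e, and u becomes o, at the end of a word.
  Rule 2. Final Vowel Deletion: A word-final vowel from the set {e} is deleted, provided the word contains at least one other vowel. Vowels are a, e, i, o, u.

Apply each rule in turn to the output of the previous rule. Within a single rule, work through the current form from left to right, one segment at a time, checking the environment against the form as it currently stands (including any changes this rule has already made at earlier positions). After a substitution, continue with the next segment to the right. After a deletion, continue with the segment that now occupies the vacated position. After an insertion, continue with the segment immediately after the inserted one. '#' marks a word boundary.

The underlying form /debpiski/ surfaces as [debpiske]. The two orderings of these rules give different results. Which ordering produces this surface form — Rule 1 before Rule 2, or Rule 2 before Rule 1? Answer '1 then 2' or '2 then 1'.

Order 1 then 2:
  1 Final Vowel Lowering: [debpiski] → [debpiske]
  2 Final Vowel Deletion: [debpiske] → [debpisk]
  result: [debpisk]
Order 2 then 1:
  2 Final Vowel Deletion: no change — [debpiski]
  1 Final Vowel Lowering: [debpiski] → [debpiske]
  result: [debpiske]

2 then 1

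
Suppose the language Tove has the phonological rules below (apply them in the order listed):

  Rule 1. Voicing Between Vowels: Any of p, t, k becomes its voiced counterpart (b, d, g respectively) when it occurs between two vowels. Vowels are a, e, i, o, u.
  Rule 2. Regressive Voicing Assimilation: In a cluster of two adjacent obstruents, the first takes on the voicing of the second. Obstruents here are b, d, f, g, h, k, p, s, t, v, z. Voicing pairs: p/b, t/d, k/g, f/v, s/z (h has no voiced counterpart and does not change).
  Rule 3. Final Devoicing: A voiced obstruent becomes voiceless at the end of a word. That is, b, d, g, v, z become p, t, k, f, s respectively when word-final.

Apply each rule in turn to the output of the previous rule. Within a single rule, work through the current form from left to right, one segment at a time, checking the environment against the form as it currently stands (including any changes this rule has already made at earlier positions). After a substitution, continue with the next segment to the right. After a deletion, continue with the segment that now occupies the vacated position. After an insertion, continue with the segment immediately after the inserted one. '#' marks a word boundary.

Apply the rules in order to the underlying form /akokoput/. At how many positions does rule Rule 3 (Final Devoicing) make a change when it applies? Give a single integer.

Rule 1 Voicing Between Vowels: [akokoput] → [agogobut]
Rule 2 Regressive Voicing Assimilation: no change — [agogobut]
Rule 3 Final Devoicing: no change — [agogobut]
Rule Rule 3 changed 0 position(s).

0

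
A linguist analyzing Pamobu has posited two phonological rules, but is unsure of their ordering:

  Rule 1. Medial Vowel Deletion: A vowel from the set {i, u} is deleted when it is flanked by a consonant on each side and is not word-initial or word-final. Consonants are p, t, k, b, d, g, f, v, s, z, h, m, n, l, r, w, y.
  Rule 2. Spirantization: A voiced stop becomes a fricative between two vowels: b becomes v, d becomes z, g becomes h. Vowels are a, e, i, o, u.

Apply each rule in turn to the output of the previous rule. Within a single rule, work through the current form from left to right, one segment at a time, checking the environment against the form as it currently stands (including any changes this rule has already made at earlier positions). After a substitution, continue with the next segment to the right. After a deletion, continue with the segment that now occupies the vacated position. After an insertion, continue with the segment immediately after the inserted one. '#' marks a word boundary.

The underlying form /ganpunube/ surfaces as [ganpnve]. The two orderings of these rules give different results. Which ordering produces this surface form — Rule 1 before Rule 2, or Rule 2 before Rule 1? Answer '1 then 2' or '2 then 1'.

2 then 1

Order 1 then 2:
  1 Medial Vowel Deletion: [ganpunube] → [ganpnbe]
  2 Spirantization: no change — [ganpnbe]
  result: [ganpnbe]
Order 2 then 1:
  2 Spirantization: [ganpunube] → [ganpunuve]
  1 Medial Vowel Deletion: [ganpunuve] → [ganpnve]
  result: [ganpnve]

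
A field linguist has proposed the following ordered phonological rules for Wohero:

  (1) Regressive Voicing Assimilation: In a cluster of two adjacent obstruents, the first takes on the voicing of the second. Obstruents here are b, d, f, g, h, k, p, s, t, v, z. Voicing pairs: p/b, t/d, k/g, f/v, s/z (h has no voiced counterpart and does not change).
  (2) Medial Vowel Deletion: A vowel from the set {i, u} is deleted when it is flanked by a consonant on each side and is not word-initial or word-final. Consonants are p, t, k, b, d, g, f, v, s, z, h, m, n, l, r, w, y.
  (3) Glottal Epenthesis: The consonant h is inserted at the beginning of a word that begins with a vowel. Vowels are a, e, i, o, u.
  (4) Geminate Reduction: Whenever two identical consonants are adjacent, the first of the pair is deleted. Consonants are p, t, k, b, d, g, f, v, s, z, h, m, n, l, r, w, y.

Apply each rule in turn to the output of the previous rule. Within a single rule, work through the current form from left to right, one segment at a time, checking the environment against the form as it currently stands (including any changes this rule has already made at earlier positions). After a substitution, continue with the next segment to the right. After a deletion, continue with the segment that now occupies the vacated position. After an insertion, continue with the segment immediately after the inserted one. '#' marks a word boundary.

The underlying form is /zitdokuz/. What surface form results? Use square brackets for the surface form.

[zdokz]

(1) Regressive Voicing Assimilation: [zitdokuz] → [ziddokuz]
(2) Medial Vowel Deletion: [ziddokuz] → [zddokz]
(3) Glottal Epenthesis: no change — [zddokz]
(4) Geminate Reduction: [zddokz] → [zdokz]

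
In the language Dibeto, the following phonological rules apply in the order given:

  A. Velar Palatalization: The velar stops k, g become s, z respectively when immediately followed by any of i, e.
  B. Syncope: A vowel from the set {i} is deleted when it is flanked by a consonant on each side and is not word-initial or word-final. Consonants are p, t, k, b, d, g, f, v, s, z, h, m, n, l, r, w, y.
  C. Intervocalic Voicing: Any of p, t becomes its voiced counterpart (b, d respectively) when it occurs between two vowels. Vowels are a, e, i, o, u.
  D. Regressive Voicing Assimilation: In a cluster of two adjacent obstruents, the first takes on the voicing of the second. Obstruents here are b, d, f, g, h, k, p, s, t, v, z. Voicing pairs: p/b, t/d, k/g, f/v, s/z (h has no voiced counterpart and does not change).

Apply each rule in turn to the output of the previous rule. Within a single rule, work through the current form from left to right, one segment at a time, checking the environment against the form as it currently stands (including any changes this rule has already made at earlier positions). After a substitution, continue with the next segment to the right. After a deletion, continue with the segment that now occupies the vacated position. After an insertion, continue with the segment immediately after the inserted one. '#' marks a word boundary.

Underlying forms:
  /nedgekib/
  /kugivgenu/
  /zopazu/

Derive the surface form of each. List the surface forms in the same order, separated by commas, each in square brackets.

/nedgekib/:
  A Velar Palatalization: [nedgekib] → [nedzesib]
  B Syncope: [nedzesib] → [nedzesb]
  C Intervocalic Voicing: no change — [nedzesb]
  D Regressive Voicing Assimilation: [nedzesb] → [nedzezb]
/kugivgenu/:
  A Velar Palatalization: [kugivgenu] → [kuzivzenu]
  B Syncope: [kuzivzenu] → [kuzvzenu]
  C Intervocalic Voicing: no change — [kuzvzenu]
  D Regressive Voicing Assimilation: no change — [kuzvzenu]
/zopazu/:
  A Velar Palatalization: no change — [zopazu]
  B Syncope: no change — [zopazu]
  C Intervocalic Voicing: [zopazu] → [zobazu]
  D Regressive Voicing Assimilation: no change — [zobazu]

[nedzezb], [kuzvzenu], [zobazu]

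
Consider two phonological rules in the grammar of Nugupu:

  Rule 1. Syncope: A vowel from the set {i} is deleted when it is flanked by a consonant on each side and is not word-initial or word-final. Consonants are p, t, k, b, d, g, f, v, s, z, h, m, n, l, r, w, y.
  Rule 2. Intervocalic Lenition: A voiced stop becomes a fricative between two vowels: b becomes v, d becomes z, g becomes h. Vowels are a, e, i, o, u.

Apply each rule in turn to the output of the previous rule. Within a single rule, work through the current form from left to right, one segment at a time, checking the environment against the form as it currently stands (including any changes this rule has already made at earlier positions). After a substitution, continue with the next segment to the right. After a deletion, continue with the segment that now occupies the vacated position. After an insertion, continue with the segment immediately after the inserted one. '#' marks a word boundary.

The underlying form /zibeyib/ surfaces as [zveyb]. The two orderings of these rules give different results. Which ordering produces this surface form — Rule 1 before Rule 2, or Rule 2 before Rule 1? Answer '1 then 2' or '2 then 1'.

2 then 1

Order 1 then 2:
  1 Syncope: [zibeyib] → [zbeyb]
  2 Intervocalic Lenition: no change — [zbeyb]
  result: [zbeyb]
Order 2 then 1:
  2 Intervocalic Lenition: [zibeyib] → [ziveyib]
  1 Syncope: [ziveyib] → [zveyb]
  result: [zveyb]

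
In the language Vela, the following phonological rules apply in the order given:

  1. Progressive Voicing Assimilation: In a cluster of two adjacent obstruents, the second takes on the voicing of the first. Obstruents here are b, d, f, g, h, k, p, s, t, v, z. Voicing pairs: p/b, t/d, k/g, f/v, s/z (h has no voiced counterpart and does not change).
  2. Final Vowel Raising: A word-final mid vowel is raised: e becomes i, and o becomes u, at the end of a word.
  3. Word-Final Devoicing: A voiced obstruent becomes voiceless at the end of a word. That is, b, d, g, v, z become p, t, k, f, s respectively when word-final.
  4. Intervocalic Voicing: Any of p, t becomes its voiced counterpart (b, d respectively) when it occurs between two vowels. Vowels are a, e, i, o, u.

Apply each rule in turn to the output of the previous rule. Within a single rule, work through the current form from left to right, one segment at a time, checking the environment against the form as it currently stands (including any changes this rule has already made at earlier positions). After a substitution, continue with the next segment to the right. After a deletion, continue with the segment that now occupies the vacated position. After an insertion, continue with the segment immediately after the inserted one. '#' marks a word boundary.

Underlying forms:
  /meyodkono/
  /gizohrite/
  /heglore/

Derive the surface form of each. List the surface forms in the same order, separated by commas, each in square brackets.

/meyodkono/:
  1 Progressive Voicing Assimilation: [meyodkono] → [meyodgono]
  2 Final Vowel Raising: [meyodgono] → [meyodgonu]
  3 Word-Final Devoicing: no change — [meyodgonu]
  4 Intervocalic Voicing: no change — [meyodgonu]
/gizohrite/:
  1 Progressive Voicing Assimilation: no change — [gizohrite]
  2 Final Vowel Raising: [gizohrite] → [gizohriti]
  3 Word-Final Devoicing: no change — [gizohriti]
  4 Intervocalic Voicing: [gizohriti] → [gizohridi]
/heglore/:
  1 Progressive Voicing Assimilation: no change — [heglore]
  2 Final Vowel Raising: [heglore] → [heglori]
  3 Word-Final Devoicing: no change — [heglori]
  4 Intervocalic Voicing: no change — [heglori]

[meyodgonu], [gizohridi], [heglori]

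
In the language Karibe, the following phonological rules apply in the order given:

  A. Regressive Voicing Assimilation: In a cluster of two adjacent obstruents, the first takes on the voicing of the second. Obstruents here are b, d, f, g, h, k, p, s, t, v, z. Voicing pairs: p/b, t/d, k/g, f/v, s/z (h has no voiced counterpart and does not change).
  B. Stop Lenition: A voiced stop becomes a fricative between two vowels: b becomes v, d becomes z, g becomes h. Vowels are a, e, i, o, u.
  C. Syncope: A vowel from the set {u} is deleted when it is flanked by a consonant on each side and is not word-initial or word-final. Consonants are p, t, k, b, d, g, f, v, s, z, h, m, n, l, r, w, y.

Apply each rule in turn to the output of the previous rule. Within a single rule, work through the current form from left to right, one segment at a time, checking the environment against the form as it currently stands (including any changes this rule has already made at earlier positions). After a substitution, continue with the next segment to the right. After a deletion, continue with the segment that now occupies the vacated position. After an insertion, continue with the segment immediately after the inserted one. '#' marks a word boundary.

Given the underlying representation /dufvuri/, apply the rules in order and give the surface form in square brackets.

[dvvri]

A Regressive Voicing Assimilation: [dufvuri] → [duvvuri]
B Stop Lenition: no change — [duvvuri]
C Syncope: [duvvuri] → [dvvri]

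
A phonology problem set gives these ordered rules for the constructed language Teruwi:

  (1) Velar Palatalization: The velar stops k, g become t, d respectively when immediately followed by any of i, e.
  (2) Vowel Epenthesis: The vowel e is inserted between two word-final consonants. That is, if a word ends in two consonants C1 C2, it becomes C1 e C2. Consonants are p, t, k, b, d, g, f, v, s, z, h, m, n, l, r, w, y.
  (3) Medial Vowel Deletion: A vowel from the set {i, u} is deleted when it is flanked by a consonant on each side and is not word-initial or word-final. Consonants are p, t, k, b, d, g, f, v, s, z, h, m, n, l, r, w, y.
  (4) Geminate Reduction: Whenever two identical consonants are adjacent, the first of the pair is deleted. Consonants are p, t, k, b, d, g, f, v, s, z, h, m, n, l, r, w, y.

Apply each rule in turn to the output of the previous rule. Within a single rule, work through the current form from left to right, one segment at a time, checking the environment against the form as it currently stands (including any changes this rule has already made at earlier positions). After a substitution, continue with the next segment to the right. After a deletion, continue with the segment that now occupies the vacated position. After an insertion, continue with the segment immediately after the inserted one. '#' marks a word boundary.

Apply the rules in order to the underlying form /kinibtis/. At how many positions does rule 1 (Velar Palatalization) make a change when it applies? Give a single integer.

1

(1) Velar Palatalization: [kinibtis] → [tinibtis]
(2) Vowel Epenthesis: no change — [tinibtis]
(3) Medial Vowel Deletion: [tinibtis] → [tnbts]
(4) Geminate Reduction: no change — [tnbts]
Rule 1 changed 1 position(s).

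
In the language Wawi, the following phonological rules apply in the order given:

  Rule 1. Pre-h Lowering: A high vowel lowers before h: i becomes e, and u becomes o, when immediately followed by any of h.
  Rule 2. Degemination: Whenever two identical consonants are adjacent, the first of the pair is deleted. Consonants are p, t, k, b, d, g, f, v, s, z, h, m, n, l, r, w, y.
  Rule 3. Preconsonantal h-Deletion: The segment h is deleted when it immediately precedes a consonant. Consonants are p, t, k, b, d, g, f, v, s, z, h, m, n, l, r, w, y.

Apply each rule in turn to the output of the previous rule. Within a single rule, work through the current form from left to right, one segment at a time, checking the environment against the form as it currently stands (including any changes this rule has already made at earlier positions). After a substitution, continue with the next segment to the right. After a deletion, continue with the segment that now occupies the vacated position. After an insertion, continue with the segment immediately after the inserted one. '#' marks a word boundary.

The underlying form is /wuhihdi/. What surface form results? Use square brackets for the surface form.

Rule 1 Pre-h Lowering: [wuhihdi] → [wohehdi]
Rule 2 Degemination: no change — [wohehdi]
Rule 3 Preconsonantal h-Deletion: [wohehdi] → [wohedi]

[wohedi]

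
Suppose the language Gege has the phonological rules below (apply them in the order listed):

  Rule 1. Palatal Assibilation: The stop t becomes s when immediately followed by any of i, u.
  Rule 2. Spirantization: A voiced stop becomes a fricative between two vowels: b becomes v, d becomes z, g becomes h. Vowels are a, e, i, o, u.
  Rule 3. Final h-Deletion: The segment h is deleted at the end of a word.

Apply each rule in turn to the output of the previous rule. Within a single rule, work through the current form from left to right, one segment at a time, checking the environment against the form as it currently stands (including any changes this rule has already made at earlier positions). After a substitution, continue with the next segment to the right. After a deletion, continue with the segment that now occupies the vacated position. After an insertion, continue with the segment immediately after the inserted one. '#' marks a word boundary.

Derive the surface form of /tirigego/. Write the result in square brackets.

[siriheho]

Rule 1 Palatal Assibilation: [tirigego] → [sirigego]
Rule 2 Spirantization: [sirigego] → [siriheho]
Rule 3 Final h-Deletion: no change — [siriheho]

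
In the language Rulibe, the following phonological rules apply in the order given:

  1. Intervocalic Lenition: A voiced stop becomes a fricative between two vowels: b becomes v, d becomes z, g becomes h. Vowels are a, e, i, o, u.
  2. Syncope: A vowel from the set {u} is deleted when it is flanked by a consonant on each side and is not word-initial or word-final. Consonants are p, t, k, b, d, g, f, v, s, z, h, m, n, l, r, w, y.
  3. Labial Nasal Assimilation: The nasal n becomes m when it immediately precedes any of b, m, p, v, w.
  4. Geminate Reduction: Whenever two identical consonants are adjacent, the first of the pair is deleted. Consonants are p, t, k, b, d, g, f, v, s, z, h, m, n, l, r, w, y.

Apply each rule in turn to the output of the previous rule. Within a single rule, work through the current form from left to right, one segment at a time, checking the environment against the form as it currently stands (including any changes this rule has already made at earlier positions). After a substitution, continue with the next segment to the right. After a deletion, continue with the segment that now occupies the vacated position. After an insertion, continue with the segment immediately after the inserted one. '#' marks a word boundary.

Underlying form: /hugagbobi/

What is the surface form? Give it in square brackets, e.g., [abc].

1 Intervocalic Lenition: [hugagbobi] → [huhagbovi]
2 Syncope: [huhagbovi] → [hhagbovi]
3 Labial Nasal Assimilation: no change — [hhagbovi]
4 Geminate Reduction: [hhagbovi] → [hagbovi]

[hagbovi]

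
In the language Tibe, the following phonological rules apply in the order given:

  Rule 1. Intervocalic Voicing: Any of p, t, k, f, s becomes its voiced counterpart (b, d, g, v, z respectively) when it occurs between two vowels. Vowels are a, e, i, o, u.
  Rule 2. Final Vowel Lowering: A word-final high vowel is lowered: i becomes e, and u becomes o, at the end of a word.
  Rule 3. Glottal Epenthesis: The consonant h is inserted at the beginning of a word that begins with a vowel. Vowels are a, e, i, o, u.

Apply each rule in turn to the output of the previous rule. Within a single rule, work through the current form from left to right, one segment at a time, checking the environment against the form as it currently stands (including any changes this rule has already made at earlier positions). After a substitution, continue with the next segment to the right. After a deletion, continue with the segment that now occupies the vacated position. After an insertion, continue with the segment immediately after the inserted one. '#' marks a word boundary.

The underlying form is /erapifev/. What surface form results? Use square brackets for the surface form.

[herabivev]

Rule 1 Intervocalic Voicing: [erapifev] → [erabivev]
Rule 2 Final Vowel Lowering: no change — [erabivev]
Rule 3 Glottal Epenthesis: [erabivev] → [herabivev]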